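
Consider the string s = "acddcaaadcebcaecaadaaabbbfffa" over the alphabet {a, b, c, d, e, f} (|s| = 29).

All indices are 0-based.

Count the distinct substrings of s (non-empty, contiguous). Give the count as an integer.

399

rank | idx | suffix
   0 |  28 | a
   1 |  19 | aaabbbfffa
   2 |   5 | aaadcebcaecaadaaabbbfffa
   3 |  20 | aabbbfffa
   4 |  16 | aadaaabbbfffa
   5 |   6 | aadcebcaecaadaaabbbfffa
   6 |  21 | abbbfffa
   7 |   0 | acddcaaadcebcaecaadaaabbbfffa
   8 |  17 | adaaabbbfffa
   9 |   7 | adcebcaecaadaaabbbfffa
  10 |  13 | aecaadaaabbbfffa
  11 |  22 | bbbfffa
  12 |  23 | bbfffa
  13 |  11 | bcaecaadaaabbbfffa
  14 |  24 | bfffa
  15 |   4 | caaadcebcaecaadaaabbbfffa
  16 |  15 | caadaaabbbfffa
  17 |  12 | caecaadaaabbbfffa
  18 |   1 | cddcaaadcebcaecaadaaabbbfffa
  19 |   9 | cebcaecaadaaabbbfffa
  20 |  18 | daaabbbfffa
  21 |   3 | dcaaadcebcaecaadaaabbbfffa
  22 |   8 | dcebcaecaadaaabbbfffa
  23 |   2 | ddcaaadcebcaecaadaaabbbfffa
  24 |  10 | ebcaecaadaaabbbfffa
  25 |  14 | ecaadaaabbbfffa
  26 |  27 | fa
  27 |  26 | ffa
  28 |  25 | fffa

SA = [28, 19, 5, 20, 16, 6, 21, 0, 17, 7, 13, 22, 23, 11, 24, 4, 15, 12, 1, 9, 18, 3, 8, 2, 10, 14, 27, 26, 25]
rank  pair      lcp
   1  s[28:],s[19:]  1  'a'
   2  s[19:],s[5:]  3  'aaa'
   3  s[5:],s[20:]  2  'aa'
   4  s[20:],s[16:]  2  'aa'
   5  s[16:],s[6:]  3  'aad'
   6  s[6:],s[21:]  1  'a'
   7  s[21:],s[0:]  1  'a'
   8  s[0:],s[17:]  1  'a'
   9  s[17:],s[7:]  2  'ad'
  10  s[7:],s[13:]  1  'a'
  11  s[13:],s[22:]  0  ''
  12  s[22:],s[23:]  2  'bb'
  13  s[23:],s[11:]  1  'b'
  14  s[11:],s[24:]  1  'b'
  15  s[24:],s[4:]  0  ''
  16  s[4:],s[15:]  3  'caa'
  17  s[15:],s[12:]  2  'ca'
  18  s[12:],s[1:]  1  'c'
  19  s[1:],s[9:]  1  'c'
  20  s[9:],s[18:]  0  ''
  21  s[18:],s[3:]  1  'd'
  22  s[3:],s[8:]  2  'dc'
  23  s[8:],s[2:]  1  'd'
  24  s[2:],s[10:]  0  ''
  25  s[10:],s[14:]  1  'e'
  26  s[14:],s[27:]  0  ''
  27  s[27:],s[26:]  1  'f'
  28  s[26:],s[25:]  2  'ff'

n(n+1)/2 = 29·30/2 = 435
Σ LCP = 0 + 1 + 3 + 2 + 2 + 3 + 1 + 1 + 1 + 2 + 1 + 0 + 2 + 1 + 1 + 0 + 3 + 2 + 1 + 1 + 0 + 1 + 2 + 1 + 0 + 1 + 0 + 1 + 2 = 36
distinct = 435 − 36 = 399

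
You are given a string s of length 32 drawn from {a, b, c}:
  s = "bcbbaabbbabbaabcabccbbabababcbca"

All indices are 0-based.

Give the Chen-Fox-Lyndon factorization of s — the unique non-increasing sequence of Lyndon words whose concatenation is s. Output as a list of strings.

["bc", "b", "b", "aabbbabbaabcabccbbabababcbc", "a"]

emit factor 1: 'bc' (i=0, period=2)
emit factor 2: 'b' (i=2, period=1)
emit factor 3: 'b' (i=3, period=1)
emit factor 4: 'aabbbabbaabcabccbbabababcbc' (i=4, period=27)
emit factor 5: 'a' (i=31, period=1)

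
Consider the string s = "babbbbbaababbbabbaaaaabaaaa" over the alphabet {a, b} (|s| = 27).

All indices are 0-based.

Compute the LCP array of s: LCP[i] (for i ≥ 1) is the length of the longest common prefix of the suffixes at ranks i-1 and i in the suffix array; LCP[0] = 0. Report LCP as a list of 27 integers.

[0, 1, 2, 3, 4, 4, 3, 2, 4, 1, 3, 2, 3, 4, 0, 5, 3, 2, 4, 5, 1, 4, 3, 2, 4, 3, 4]

rank | idx | suffix
   0 |  26 | a
   1 |  25 | aa
   2 |  24 | aaa
   3 |  23 | aaaa
   4 |  17 | aaaaabaaaa
   5 |  18 | aaaabaaaa
   6 |  19 | aaabaaaa
   7 |  20 | aabaaaa
   8 |   7 | aababbbabbaaaaabaaaa
   9 |  21 | abaaaa
  10 |   8 | ababbbabbaaaaabaaaa
  11 |  14 | abbaaaaabaaaa
  12 |  10 | abbbabbaaaaabaaaa
  13 |   1 | abbbbbaababbbabbaaaaabaaaa
  14 |  22 | baaaa
  15 |  16 | baaaaabaaaa
  16 |   6 | baababbbabbaaaaabaaaa
  17 |  13 | babbaaaaabaaaa
  18 |   9 | babbbabbaaaaabaaaa
  19 |   0 | babbbbbaababbbabbaaaaabaaaa
  20 |  15 | bbaaaaabaaaa
  21 |   5 | bbaababbbabbaaaaabaaaa
  22 |  12 | bbabbaaaaabaaaa
  23 |   4 | bbbaababbbabbaaaaabaaaa
  24 |  11 | bbbabbaaaaabaaaa
  25 |   3 | bbbbaababbbabbaaaaabaaaa
  26 |   2 | bbbbbaababbbabbaaaaabaaaa

SA = [26, 25, 24, 23, 17, 18, 19, 20, 7, 21, 8, 14, 10, 1, 22, 16, 6, 13, 9, 0, 15, 5, 12, 4, 11, 3, 2]
rank  pair      lcp
   1  s[26:],s[25:]  1  'a'
   2  s[25:],s[24:]  2  'aa'
   3  s[24:],s[23:]  3  'aaa'
   4  s[23:],s[17:]  4  'aaaa'
   5  s[17:],s[18:]  4  'aaaa'
   6  s[18:],s[19:]  3  'aaa'
   7  s[19:],s[20:]  2  'aa'
   8  s[20:],s[7:]  4  'aaba'
   9  s[7:],s[21:]  1  'a'
  10  s[21:],s[8:]  3  'aba'
  11  s[8:],s[14:]  2  'ab'
  12  s[14:],s[10:]  3  'abb'
  13  s[10:],s[1:]  4  'abbb'
  14  s[1:],s[22:]  0  ''
  15  s[22:],s[16:]  5  'baaaa'
  16  s[16:],s[6:]  3  'baa'
  17  s[6:],s[13:]  2  'ba'
  18  s[13:],s[9:]  4  'babb'
  19  s[9:],s[0:]  5  'babbb'
  20  s[0:],s[15:]  1  'b'
  21  s[15:],s[5:]  4  'bbaa'
  22  s[5:],s[12:]  3  'bba'
  23  s[12:],s[4:]  2  'bb'
  24  s[4:],s[11:]  4  'bbba'
  25  s[11:],s[3:]  3  'bbb'
  26  s[3:],s[2:]  4  'bbbb'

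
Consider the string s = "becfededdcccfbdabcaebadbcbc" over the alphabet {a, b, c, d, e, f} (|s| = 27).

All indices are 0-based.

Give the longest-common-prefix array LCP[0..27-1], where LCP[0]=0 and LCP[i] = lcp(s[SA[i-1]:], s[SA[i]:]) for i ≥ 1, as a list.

rank | idx | suffix
   0 |  15 | abcaebadbcbc
   1 |  21 | adbcbc
   2 |  18 | aebadbcbc
   3 |  20 | badbcbc
   4 |  25 | bc
   5 |  16 | bcaebadbcbc
   6 |  23 | bcbc
   7 |  13 | bdabcaebadbcbc
   8 |   0 | becfededdcccfbdabcaebadbcbc
   9 |  26 | c
  10 |  17 | caebadbcbc
  11 |  24 | cbc
  12 |   9 | cccfbdabcaebadbcbc
  13 |  10 | ccfbdabcaebadbcbc
  14 |  11 | cfbdabcaebadbcbc
  15 |   2 | cfededdcccfbdabcaebadbcbc
  16 |  14 | dabcaebadbcbc
  17 |  22 | dbcbc
  18 |   8 | dcccfbdabcaebadbcbc
  19 |   7 | ddcccfbdabcaebadbcbc
  20 |   5 | deddcccfbdabcaebadbcbc
  21 |  19 | ebadbcbc
  22 |   1 | ecfededdcccfbdabcaebadbcbc
  23 |   6 | eddcccfbdabcaebadbcbc
  24 |   4 | ededdcccfbdabcaebadbcbc
  25 |  12 | fbdabcaebadbcbc
  26 |   3 | fededdcccfbdabcaebadbcbc

SA = [15, 21, 18, 20, 25, 16, 23, 13, 0, 26, 17, 24, 9, 10, 11, 2, 14, 22, 8, 7, 5, 19, 1, 6, 4, 12, 3]
i: (SA[i-1],SA[i]) lcp shared
  1: (15,21) 1 'a'
  2: (21,18) 1 'a'
  3: (18,20) 0 ''
  4: (20,25) 1 'b'
  5: (25,16) 2 'bc'
  6: (16,23) 2 'bc'
  7: (23,13) 1 'b'
  8: (13,0) 1 'b'
  9: (0,26) 0 ''
  10: (26,17) 1 'c'
  11: (17,24) 1 'c'
  12: (24,9) 1 'c'
  13: (9,10) 2 'cc'
  14: (10,11) 1 'c'
  15: (11,2) 2 'cf'
  16: (2,14) 0 ''
  17: (14,22) 1 'd'
  18: (22,8) 1 'd'
  19: (8,7) 1 'd'
  20: (7,5) 1 'd'
  21: (5,19) 0 ''
  22: (19,1) 1 'e'
  23: (1,6) 1 'e'
  24: (6,4) 2 'ed'
  25: (4,12) 0 ''
  26: (12,3) 1 'f'

[0, 1, 1, 0, 1, 2, 2, 1, 1, 0, 1, 1, 1, 2, 1, 2, 0, 1, 1, 1, 1, 0, 1, 1, 2, 0, 1]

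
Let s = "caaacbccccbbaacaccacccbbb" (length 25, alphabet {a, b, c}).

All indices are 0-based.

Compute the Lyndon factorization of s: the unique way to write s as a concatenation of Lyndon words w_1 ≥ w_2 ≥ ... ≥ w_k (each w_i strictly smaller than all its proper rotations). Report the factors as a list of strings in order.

["c", "aaacbccccbbaacaccacccbbb"]

emit factor 1: 'c' (i=0, period=1)
emit factor 2: 'aaacbccccbbaacaccacccbbb' (i=1, period=24)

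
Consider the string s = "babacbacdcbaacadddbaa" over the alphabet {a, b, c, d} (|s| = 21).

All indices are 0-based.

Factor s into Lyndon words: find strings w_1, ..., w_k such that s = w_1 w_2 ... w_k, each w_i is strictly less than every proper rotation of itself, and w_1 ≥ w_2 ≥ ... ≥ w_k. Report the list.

["b", "abacbacdcb", "aacadddb", "a", "a"]

emit factor 1: 'b' (i=0, period=1)
emit factor 2: 'abacbacdcb' (i=1, period=10)
emit factor 3: 'aacadddb' (i=11, period=8)
emit factor 4: 'a' (i=19, period=1)
emit factor 5: 'a' (i=20, period=1)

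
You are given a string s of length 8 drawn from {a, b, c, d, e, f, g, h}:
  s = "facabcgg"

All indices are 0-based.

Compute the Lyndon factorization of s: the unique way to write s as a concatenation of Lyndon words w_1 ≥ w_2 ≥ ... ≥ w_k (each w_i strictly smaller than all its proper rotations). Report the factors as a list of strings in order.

emit factor 1: 'f' (i=0, period=1)
emit factor 2: 'ac' (i=1, period=2)
emit factor 3: 'abcgg' (i=3, period=5)

["f", "ac", "abcgg"]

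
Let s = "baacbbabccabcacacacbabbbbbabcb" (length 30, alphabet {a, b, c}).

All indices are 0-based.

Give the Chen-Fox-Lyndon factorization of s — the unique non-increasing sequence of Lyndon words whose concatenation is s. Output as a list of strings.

["b", "aacbbabccabcacacacbabbbbbabcb"]

emit factor 1: 'b' (i=0, period=1)
emit factor 2: 'aacbbabccabcacacacbabbbbbabcb' (i=1, period=29)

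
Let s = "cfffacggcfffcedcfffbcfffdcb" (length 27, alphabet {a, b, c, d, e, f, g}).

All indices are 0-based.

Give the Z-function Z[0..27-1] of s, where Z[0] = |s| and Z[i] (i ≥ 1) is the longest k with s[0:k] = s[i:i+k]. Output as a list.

[27, 0, 0, 0, 0, 1, 0, 0, 4, 0, 0, 0, 1, 0, 0, 4, 0, 0, 0, 0, 4, 0, 0, 0, 0, 1, 0]

Z[0]=27
i=1: fresh scan; Z[1]=0
i=2: fresh scan; Z[2]=0
i=3: fresh scan; Z[3]=0
i=4: fresh scan; Z[4]=0
i=5: fresh scan; Z[5]=1 extend→box=[5,6)
i=6: fresh scan; Z[6]=0
i=7: fresh scan; Z[7]=0
i=8: fresh scan; Z[8]=4 extend→box=[8,12)
i=9: min(r-i=3, Z[1]=0)=0; Z[9]=0
i=10: min(r-i=2, Z[2]=0)=0; Z[10]=0
i=11: min(r-i=1, Z[3]=0)=0; Z[11]=0
i=12: fresh scan; Z[12]=1 extend→box=[12,13)
i=13: fresh scan; Z[13]=0
i=14: fresh scan; Z[14]=0
i=15: fresh scan; Z[15]=4 extend→box=[15,19)
i=16: min(r-i=3, Z[1]=0)=0; Z[16]=0
i=17: min(r-i=2, Z[2]=0)=0; Z[17]=0
i=18: min(r-i=1, Z[3]=0)=0; Z[18]=0
i=19: fresh scan; Z[19]=0
i=20: fresh scan; Z[20]=4 extend→box=[20,24)
i=21: min(r-i=3, Z[1]=0)=0; Z[21]=0
i=22: min(r-i=2, Z[2]=0)=0; Z[22]=0
i=23: min(r-i=1, Z[3]=0)=0; Z[23]=0
i=24: fresh scan; Z[24]=0
i=25: fresh scan; Z[25]=1 extend→box=[25,26)
i=26: fresh scan; Z[26]=0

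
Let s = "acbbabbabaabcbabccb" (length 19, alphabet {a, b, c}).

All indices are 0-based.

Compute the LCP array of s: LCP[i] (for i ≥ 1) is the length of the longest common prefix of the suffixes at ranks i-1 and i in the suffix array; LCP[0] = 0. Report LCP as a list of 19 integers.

[0, 1, 2, 2, 3, 1, 0, 1, 2, 3, 3, 1, 4, 1, 2, 0, 2, 2, 1]

sorted suffixes:
  #0 SA[0]=9  'aabcbabccb'
  #1 SA[1]=7  'abaabcbabccb'
  #2 SA[2]=4  'abbabaabcbabccb'
  #3 SA[3]=10  'abcbabccb'
  #4 SA[4]=14  'abccb'
  #5 SA[5]=0  'acbbabbabaabcbabccb'
  #6 SA[6]=18  'b'
  #7 SA[7]=8  'baabcbabccb'
  #8 SA[8]=6  'babaabcbabccb'
  #9 SA[9]=3  'babbabaabcbabccb'
  #10 SA[10]=13  'babccb'
  #11 SA[11]=5  'bbabaabcbabccb'
  #12 SA[12]=2  'bbabbabaabcbabccb'
  #13 SA[13]=11  'bcbabccb'
  #14 SA[14]=15  'bccb'
  #15 SA[15]=17  'cb'
  #16 SA[16]=12  'cbabccb'
  #17 SA[17]=1  'cbbabbabaabcbabccb'
  #18 SA[18]=16  'ccb'

SA = [9, 7, 4, 10, 14, 0, 18, 8, 6, 3, 13, 5, 2, 11, 15, 17, 12, 1, 16]
[i] adj suffixes → lcp
  [1] 9/7 → 1 ('a')
  [2] 7/4 → 2 ('ab')
  [3] 4/10 → 2 ('ab')
  [4] 10/14 → 3 ('abc')
  [5] 14/0 → 1 ('a')
  [6] 0/18 → 0 ('')
  [7] 18/8 → 1 ('b')
  [8] 8/6 → 2 ('ba')
  [9] 6/3 → 3 ('bab')
  [10] 3/13 → 3 ('bab')
  [11] 13/5 → 1 ('b')
  [12] 5/2 → 4 ('bbab')
  [13] 2/11 → 1 ('b')
  [14] 11/15 → 2 ('bc')
  [15] 15/17 → 0 ('')
  [16] 17/12 → 2 ('cb')
  [17] 12/1 → 2 ('cb')
  [18] 1/16 → 1 ('c')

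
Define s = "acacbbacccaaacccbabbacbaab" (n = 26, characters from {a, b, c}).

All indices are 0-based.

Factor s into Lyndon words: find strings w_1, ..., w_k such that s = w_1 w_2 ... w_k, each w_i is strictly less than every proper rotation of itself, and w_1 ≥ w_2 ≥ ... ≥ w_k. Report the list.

emit factor 1: 'acacbbaccc' (i=0, period=10)
emit factor 2: 'aaacccbabbacbaab' (i=10, period=16)

["acacbbaccc", "aaacccbabbacbaab"]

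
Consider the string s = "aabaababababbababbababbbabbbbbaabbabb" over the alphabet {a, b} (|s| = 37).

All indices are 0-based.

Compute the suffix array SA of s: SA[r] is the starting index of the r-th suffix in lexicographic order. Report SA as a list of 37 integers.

sorted suffixes:
  #0 SA[0]=0  'aabaababababbababbababbbabbbbbaabbabb'
  #1 SA[1]=3  'aababababbababbababbbabbbbbaabbabb'
  #2 SA[2]=30  'aabbabb'
  #3 SA[3]=1  'abaababababbababbababbbabbbbbaabbabb'
  #4 SA[4]=4  'ababababbababbababbbabbbbbaabbabb'
  #5 SA[5]=6  'abababbababbababbbabbbbbaabbabb'
  #6 SA[6]=8  'ababbababbababbbabbbbbaabbabb'
  #7 SA[7]=13  'ababbababbbabbbbbaabbabb'
  #8 SA[8]=18  'ababbbabbbbbaabbabb'
  #9 SA[9]=34  'abb'
  #10 SA[10]=10  'abbababbababbbabbbbbaabbabb'
  #11 SA[11]=15  'abbababbbabbbbbaabbabb'
  #12 SA[12]=31  'abbabb'
  #13 SA[13]=20  'abbbabbbbbaabbabb'
  #14 SA[14]=24  'abbbbbaabbabb'
  #15 SA[15]=36  'b'
  #16 SA[16]=2  'baababababbababbababbbabbbbbaabbabb'
  #17 SA[17]=29  'baabbabb'
  #18 SA[18]=5  'babababbababbababbbabbbbbaabbabb'
  #19 SA[19]=7  'bababbababbababbbabbbbbaabbabb'
  #20 SA[20]=12  'bababbababbbabbbbbaabbabb'
  #21 SA[21]=17  'bababbbabbbbbaabbabb'
  #22 SA[22]=33  'babb'
  #23 SA[23]=9  'babbababbababbbabbbbbaabbabb'
  #24 SA[24]=14  'babbababbbabbbbbaabbabb'
  #25 SA[25]=19  'babbbabbbbbaabbabb'
  #26 SA[26]=23  'babbbbbaabbabb'
  #27 SA[27]=35  'bb'
  #28 SA[28]=28  'bbaabbabb'
  #29 SA[29]=11  'bbababbababbbabbbbbaabbabb'
  #30 SA[30]=16  'bbababbbabbbbbaabbabb'
  #31 SA[31]=32  'bbabb'
  #32 SA[32]=22  'bbabbbbbaabbabb'
  #33 SA[33]=27  'bbbaabbabb'
  #34 SA[34]=21  'bbbabbbbbaabbabb'
  #35 SA[35]=26  'bbbbaabbabb'
  #36 SA[36]=25  'bbbbbaabbabb'

[0, 3, 30, 1, 4, 6, 8, 13, 18, 34, 10, 15, 31, 20, 24, 36, 2, 29, 5, 7, 12, 17, 33, 9, 14, 19, 23, 35, 28, 11, 16, 32, 22, 27, 21, 26, 25]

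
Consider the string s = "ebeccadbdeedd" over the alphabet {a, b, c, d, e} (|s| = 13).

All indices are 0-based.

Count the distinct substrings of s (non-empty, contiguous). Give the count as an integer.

83

rank | idx | suffix
   0 |   5 | adbdeedd
   1 |   7 | bdeedd
   2 |   1 | beccadbdeedd
   3 |   4 | cadbdeedd
   4 |   3 | ccadbdeedd
   5 |  12 | d
   6 |   6 | dbdeedd
   7 |  11 | dd
   8 |   8 | deedd
   9 |   0 | ebeccadbdeedd
  10 |   2 | eccadbdeedd
  11 |  10 | edd
  12 |   9 | eedd

SA = [5, 7, 1, 4, 3, 12, 6, 11, 8, 0, 2, 10, 9]
i: (SA[i-1],SA[i]) lcp shared
  1: (5,7) 0 ''
  2: (7,1) 1 'b'
  3: (1,4) 0 ''
  4: (4,3) 1 'c'
  5: (3,12) 0 ''
  6: (12,6) 1 'd'
  7: (6,11) 1 'd'
  8: (11,8) 1 'd'
  9: (8,0) 0 ''
  10: (0,2) 1 'e'
  11: (2,10) 1 'e'
  12: (10,9) 1 'e'

n(n+1)/2 = 13·14/2 = 91
Σ LCP = 0 + 0 + 1 + 0 + 1 + 0 + 1 + 1 + 1 + 0 + 1 + 1 + 1 = 8
distinct = 91 − 8 = 83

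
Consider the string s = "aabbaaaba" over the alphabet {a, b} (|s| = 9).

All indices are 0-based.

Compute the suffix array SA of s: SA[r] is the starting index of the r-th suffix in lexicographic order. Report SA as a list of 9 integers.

sorted suffixes:
  #0 SA[0]=8  'a'
  #1 SA[1]=4  'aaaba'
  #2 SA[2]=5  'aaba'
  #3 SA[3]=0  'aabbaaaba'
  #4 SA[4]=6  'aba'
  #5 SA[5]=1  'abbaaaba'
  #6 SA[6]=7  'ba'
  #7 SA[7]=3  'baaaba'
  #8 SA[8]=2  'bbaaaba'

[8, 4, 5, 0, 6, 1, 7, 3, 2]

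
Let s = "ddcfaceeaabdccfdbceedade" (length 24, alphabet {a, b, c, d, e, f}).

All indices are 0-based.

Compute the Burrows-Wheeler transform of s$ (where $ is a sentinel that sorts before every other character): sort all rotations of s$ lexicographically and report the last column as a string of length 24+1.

eeafddadabdcefbd$adeecccc

rank  rotation                   last
    0  $ddcfaceeaabdccfdbceedade  e
    1  aabdccfdbceedade$ddcfacee  e
    2  abdccfdbceedade$ddcfaceea  a
    3  aceeaabdccfdbceedade$ddcf  f
    4  ade$ddcfaceeaabdccfdbceed  d
    5  bceedade$ddcfaceeaabdccfd  d
    6  bdccfdbceedade$ddcfaceeaa  a
    7  ccfdbceedade$ddcfaceeaabd  d
    8  ceeaabdccfdbceedade$ddcfa  a
    9  ceedade$ddcfaceeaabdccfdb  b
   10  cfaceeaabdccfdbceedade$dd  d
   11  cfdbceedade$ddcfaceeaabdc  c
   12  dade$ddcfaceeaabdccfdbcee  e
   13  dbceedade$ddcfaceeaabdccf  f
   14  dccfdbceedade$ddcfaceeaab  b
   15  dcfaceeaabdccfdbceedade$d  d
   16  ddcfaceeaabdccfdbceedade$  $
   17  de$ddcfaceeaabdccfdbceeda  a
   18  e$ddcfaceeaabdccfdbceedad  d
   19  eaabdccfdbceedade$ddcface  e
   20  edade$ddcfaceeaabdccfdbce  e
   21  eeaabdccfdbceedade$ddcfac  c
   22  eedade$ddcfaceeaabdccfdbc  c
   23  faceeaabdccfdbceedade$ddc  c
   24  fdbceedade$ddcfaceeaabdcc  c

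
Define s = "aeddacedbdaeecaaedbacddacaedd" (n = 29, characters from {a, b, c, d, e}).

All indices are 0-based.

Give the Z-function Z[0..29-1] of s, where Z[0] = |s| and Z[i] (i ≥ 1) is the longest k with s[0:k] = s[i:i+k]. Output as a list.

[29, 0, 0, 0, 1, 0, 0, 0, 0, 0, 2, 0, 0, 0, 1, 3, 0, 0, 0, 1, 0, 0, 0, 1, 0, 4, 0, 0, 0]

Z[0]=29
i=1: outside box; Z[1]=0
i=2: outside box; Z[2]=0
i=3: outside box; Z[3]=0
i=4: outside box; Z[4]=1 grow→box=[4,5)
i=5: outside box; Z[5]=0
i=6: outside box; Z[6]=0
i=7: outside box; Z[7]=0
i=8: outside box; Z[8]=0
i=9: outside box; Z[9]=0
i=10: outside box; Z[10]=2 grow→box=[10,12)
i=11: min(r-i=1, Z[1]=0)=0; Z[11]=0
i=12: outside box; Z[12]=0
i=13: outside box; Z[13]=0
i=14: outside box; Z[14]=1 grow→box=[14,15)
i=15: outside box; Z[15]=3 grow→box=[15,18)
i=16: min(r-i=2, Z[1]=0)=0; Z[16]=0
i=17: min(r-i=1, Z[2]=0)=0; Z[17]=0
i=18: outside box; Z[18]=0
i=19: outside box; Z[19]=1 grow→box=[19,20)
i=20: outside box; Z[20]=0
i=21: outside box; Z[21]=0
i=22: outside box; Z[22]=0
i=23: outside box; Z[23]=1 grow→box=[23,24)
i=24: outside box; Z[24]=0
i=25: outside box; Z[25]=4 grow→box=[25,29)
i=26: min(r-i=3, Z[1]=0)=0; Z[26]=0
i=27: min(r-i=2, Z[2]=0)=0; Z[27]=0
i=28: min(r-i=1, Z[3]=0)=0; Z[28]=0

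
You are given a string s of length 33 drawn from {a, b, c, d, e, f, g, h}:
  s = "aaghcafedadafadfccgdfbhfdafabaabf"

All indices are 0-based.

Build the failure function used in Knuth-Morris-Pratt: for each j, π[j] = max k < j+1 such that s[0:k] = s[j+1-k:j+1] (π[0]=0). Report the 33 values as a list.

[0, 1, 0, 0, 0, 1, 0, 0, 0, 1, 0, 1, 0, 1, 0, 0, 0, 0, 0, 0, 0, 0, 0, 0, 0, 1, 0, 1, 0, 1, 2, 0, 0]

π[0] = 0
j=1 s[j]='a': π[1]=1 (border 'a')
j=2 s[j]='g': k: 1→0; π[2]=0 (border '')
j=3 s[j]='h': π[3]=0 (border '')
j=4 s[j]='c': π[4]=0 (border '')
j=5 s[j]='a': π[5]=1 (border 'a')
j=6 s[j]='f': k: 1→0; π[6]=0 (border '')
j=7 s[j]='e': π[7]=0 (border '')
j=8 s[j]='d': π[8]=0 (border '')
j=9 s[j]='a': π[9]=1 (border 'a')
j=10 s[j]='d': k: 1→0; π[10]=0 (border '')
j=11 s[j]='a': π[11]=1 (border 'a')
j=12 s[j]='f': k: 1→0; π[12]=0 (border '')
j=13 s[j]='a': π[13]=1 (border 'a')
j=14 s[j]='d': k: 1→0; π[14]=0 (border '')
j=15 s[j]='f': π[15]=0 (border '')
j=16 s[j]='c': π[16]=0 (border '')
j=17 s[j]='c': π[17]=0 (border '')
j=18 s[j]='g': π[18]=0 (border '')
j=19 s[j]='d': π[19]=0 (border '')
j=20 s[j]='f': π[20]=0 (border '')
j=21 s[j]='b': π[21]=0 (border '')
j=22 s[j]='h': π[22]=0 (border '')
j=23 s[j]='f': π[23]=0 (border '')
j=24 s[j]='d': π[24]=0 (border '')
j=25 s[j]='a': π[25]=1 (border 'a')
j=26 s[j]='f': k: 1→0; π[26]=0 (border '')
j=27 s[j]='a': π[27]=1 (border 'a')
j=28 s[j]='b': k: 1→0; π[28]=0 (border '')
j=29 s[j]='a': π[29]=1 (border 'a')
j=30 s[j]='a': π[30]=2 (border 'aa')
j=31 s[j]='b': k: 2→1→0; π[31]=0 (border '')
j=32 s[j]='f': π[32]=0 (border '')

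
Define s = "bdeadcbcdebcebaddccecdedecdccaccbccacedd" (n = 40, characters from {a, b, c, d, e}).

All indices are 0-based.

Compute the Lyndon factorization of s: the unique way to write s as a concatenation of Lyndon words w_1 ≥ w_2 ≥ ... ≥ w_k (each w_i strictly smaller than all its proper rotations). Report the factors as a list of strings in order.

["bde", "adcbcdebcebaddccecdedecdcc", "accbccacedd"]

emit factor 1: 'bde' (i=0, period=3)
emit factor 2: 'adcbcdebcebaddccecdedecdcc' (i=3, period=26)
emit factor 3: 'accbccacedd' (i=29, period=11)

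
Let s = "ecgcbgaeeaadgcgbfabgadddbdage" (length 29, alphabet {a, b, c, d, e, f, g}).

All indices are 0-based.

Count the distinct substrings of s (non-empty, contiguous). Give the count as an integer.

406

rank | idx | suffix
   0 |   9 | aadgcgbfabgadddbdage
   1 |  17 | abgadddbdage
   2 |  20 | adddbdage
   3 |  10 | adgcgbfabgadddbdage
   4 |   6 | aeeaadgcgbfabgadddbdage
   5 |  26 | age
   6 |  24 | bdage
   7 |  15 | bfabgadddbdage
   8 |  18 | bgadddbdage
   9 |   4 | bgaeeaadgcgbfabgadddbdage
  10 |   3 | cbgaeeaadgcgbfabgadddbdage
  11 |  13 | cgbfabgadddbdage
  12 |   1 | cgcbgaeeaadgcgbfabgadddbdage
  13 |  25 | dage
  14 |  23 | dbdage
  15 |  22 | ddbdage
  16 |  21 | dddbdage
  17 |  11 | dgcgbfabgadddbdage
  18 |  28 | e
  19 |   8 | eaadgcgbfabgadddbdage
  20 |   0 | ecgcbgaeeaadgcgbfabgadddbdage
  21 |   7 | eeaadgcgbfabgadddbdage
  22 |  16 | fabgadddbdage
  23 |  19 | gadddbdage
  24 |   5 | gaeeaadgcgbfabgadddbdage
  25 |  14 | gbfabgadddbdage
  26 |   2 | gcbgaeeaadgcgbfabgadddbdage
  27 |  12 | gcgbfabgadddbdage
  28 |  27 | ge

SA = [9, 17, 20, 10, 6, 26, 24, 15, 18, 4, 3, 13, 1, 25, 23, 22, 21, 11, 28, 8, 0, 7, 16, 19, 5, 14, 2, 12, 27]
[i] adj suffixes → lcp
  [1] 9/17 → 1 ('a')
  [2] 17/20 → 1 ('a')
  [3] 20/10 → 2 ('ad')
  [4] 10/6 → 1 ('a')
  [5] 6/26 → 1 ('a')
  [6] 26/24 → 0 ('')
  [7] 24/15 → 1 ('b')
  [8] 15/18 → 1 ('b')
  [9] 18/4 → 3 ('bga')
  [10] 4/3 → 0 ('')
  [11] 3/13 → 1 ('c')
  [12] 13/1 → 2 ('cg')
  [13] 1/25 → 0 ('')
  [14] 25/23 → 1 ('d')
  [15] 23/22 → 1 ('d')
  [16] 22/21 → 2 ('dd')
  [17] 21/11 → 1 ('d')
  [18] 11/28 → 0 ('')
  [19] 28/8 → 1 ('e')
  [20] 8/0 → 1 ('e')
  [21] 0/7 → 1 ('e')
  [22] 7/16 → 0 ('')
  [23] 16/19 → 0 ('')
  [24] 19/5 → 2 ('ga')
  [25] 5/14 → 1 ('g')
  [26] 14/2 → 1 ('g')
  [27] 2/12 → 2 ('gc')
  [28] 12/27 → 1 ('g')

n(n+1)/2 = 29·30/2 = 435
Σ LCP = 0 + 1 + 1 + 2 + 1 + 1 + 0 + 1 + 1 + 3 + 0 + 1 + 2 + 0 + 1 + 1 + 2 + 1 + 0 + 1 + 1 + 1 + 0 + 0 + 2 + 1 + 1 + 2 + 1 = 29
distinct = 435 − 29 = 406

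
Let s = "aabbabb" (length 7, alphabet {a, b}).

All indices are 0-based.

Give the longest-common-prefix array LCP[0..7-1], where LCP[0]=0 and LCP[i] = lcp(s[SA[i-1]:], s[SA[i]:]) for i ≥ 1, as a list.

sorted suffixes:
  #0 SA[0]=0  'aabbabb'
  #1 SA[1]=4  'abb'
  #2 SA[2]=1  'abbabb'
  #3 SA[3]=6  'b'
  #4 SA[4]=3  'babb'
  #5 SA[5]=5  'bb'
  #6 SA[6]=2  'bbabb'

SA = [0, 4, 1, 6, 3, 5, 2]
[i] adj suffixes → lcp
  [1] 0/4 → 1 ('a')
  [2] 4/1 → 3 ('abb')
  [3] 1/6 → 0 ('')
  [4] 6/3 → 1 ('b')
  [5] 3/5 → 1 ('b')
  [6] 5/2 → 2 ('bb')

[0, 1, 3, 0, 1, 1, 2]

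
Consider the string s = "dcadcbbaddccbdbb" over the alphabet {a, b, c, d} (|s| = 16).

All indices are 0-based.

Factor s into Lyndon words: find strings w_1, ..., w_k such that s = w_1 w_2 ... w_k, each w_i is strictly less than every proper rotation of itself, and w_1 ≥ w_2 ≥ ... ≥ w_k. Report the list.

["d", "c", "adcbbaddccbdbb"]

emit factor 1: 'd' (i=0, period=1)
emit factor 2: 'c' (i=1, period=1)
emit factor 3: 'adcbbaddccbdbb' (i=2, period=14)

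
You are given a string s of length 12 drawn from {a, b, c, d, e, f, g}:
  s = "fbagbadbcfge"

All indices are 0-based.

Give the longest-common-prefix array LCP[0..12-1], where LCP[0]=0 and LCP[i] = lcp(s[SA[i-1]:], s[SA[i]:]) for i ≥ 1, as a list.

sorted suffixes:
  #0 SA[0]=5  'adbcfge'
  #1 SA[1]=2  'agbadbcfge'
  #2 SA[2]=4  'badbcfge'
  #3 SA[3]=1  'bagbadbcfge'
  #4 SA[4]=7  'bcfge'
  #5 SA[5]=8  'cfge'
  #6 SA[6]=6  'dbcfge'
  #7 SA[7]=11  'e'
  #8 SA[8]=0  'fbagbadbcfge'
  #9 SA[9]=9  'fge'
  #10 SA[10]=3  'gbadbcfge'
  #11 SA[11]=10  'ge'

SA = [5, 2, 4, 1, 7, 8, 6, 11, 0, 9, 3, 10]
i: (SA[i-1],SA[i]) lcp shared
  1: (5,2) 1 'a'
  2: (2,4) 0 ''
  3: (4,1) 2 'ba'
  4: (1,7) 1 'b'
  5: (7,8) 0 ''
  6: (8,6) 0 ''
  7: (6,11) 0 ''
  8: (11,0) 0 ''
  9: (0,9) 1 'f'
  10: (9,3) 0 ''
  11: (3,10) 1 'g'

[0, 1, 0, 2, 1, 0, 0, 0, 0, 1, 0, 1]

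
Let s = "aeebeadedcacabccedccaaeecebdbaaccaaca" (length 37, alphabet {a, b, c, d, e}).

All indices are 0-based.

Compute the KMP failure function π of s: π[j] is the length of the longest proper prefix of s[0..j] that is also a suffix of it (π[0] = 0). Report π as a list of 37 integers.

π[0] = 0
j=1 s[j]='e': π[1]=0 (border '')
j=2 s[j]='e': π[2]=0 (border '')
j=3 s[j]='b': π[3]=0 (border '')
j=4 s[j]='e': π[4]=0 (border '')
j=5 s[j]='a': π[5]=1 (border 'a')
j=6 s[j]='d': k: 1→0; π[6]=0 (border '')
j=7 s[j]='e': π[7]=0 (border '')
j=8 s[j]='d': π[8]=0 (border '')
j=9 s[j]='c': π[9]=0 (border '')
j=10 s[j]='a': π[10]=1 (border 'a')
j=11 s[j]='c': k: 1→0; π[11]=0 (border '')
j=12 s[j]='a': π[12]=1 (border 'a')
j=13 s[j]='b': k: 1→0; π[13]=0 (border '')
j=14 s[j]='c': π[14]=0 (border '')
j=15 s[j]='c': π[15]=0 (border '')
j=16 s[j]='e': π[16]=0 (border '')
j=17 s[j]='d': π[17]=0 (border '')
j=18 s[j]='c': π[18]=0 (border '')
j=19 s[j]='c': π[19]=0 (border '')
j=20 s[j]='a': π[20]=1 (border 'a')
j=21 s[j]='a': k: 1→0; π[21]=1 (border 'a')
j=22 s[j]='e': π[22]=2 (border 'ae')
j=23 s[j]='e': π[23]=3 (border 'aee')
j=24 s[j]='c': k: 3→0; π[24]=0 (border '')
j=25 s[j]='e': π[25]=0 (border '')
j=26 s[j]='b': π[26]=0 (border '')
j=27 s[j]='d': π[27]=0 (border '')
j=28 s[j]='b': π[28]=0 (border '')
j=29 s[j]='a': π[29]=1 (border 'a')
j=30 s[j]='a': k: 1→0; π[30]=1 (border 'a')
j=31 s[j]='c': k: 1→0; π[31]=0 (border '')
j=32 s[j]='c': π[32]=0 (border '')
j=33 s[j]='a': π[33]=1 (border 'a')
j=34 s[j]='a': k: 1→0; π[34]=1 (border 'a')
j=35 s[j]='c': k: 1→0; π[35]=0 (border '')
j=36 s[j]='a': π[36]=1 (border 'a')

[0, 0, 0, 0, 0, 1, 0, 0, 0, 0, 1, 0, 1, 0, 0, 0, 0, 0, 0, 0, 1, 1, 2, 3, 0, 0, 0, 0, 0, 1, 1, 0, 0, 1, 1, 0, 1]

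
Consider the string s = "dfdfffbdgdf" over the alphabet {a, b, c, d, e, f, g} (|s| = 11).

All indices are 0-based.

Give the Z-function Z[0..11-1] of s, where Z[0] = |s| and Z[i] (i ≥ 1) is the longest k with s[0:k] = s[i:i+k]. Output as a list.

[11, 0, 2, 0, 0, 0, 0, 1, 0, 2, 0]

Z[0]=11
i=1: outside box; Z[1]=0
i=2: outside box; Z[2]=2 grow→box=[2,4)
i=3: min(r-i=1, Z[1]=0)=0; Z[3]=0
i=4: outside box; Z[4]=0
i=5: outside box; Z[5]=0
i=6: outside box; Z[6]=0
i=7: outside box; Z[7]=1 grow→box=[7,8)
i=8: outside box; Z[8]=0
i=9: outside box; Z[9]=2 grow→box=[9,11)
i=10: min(r-i=1, Z[1]=0)=0; Z[10]=0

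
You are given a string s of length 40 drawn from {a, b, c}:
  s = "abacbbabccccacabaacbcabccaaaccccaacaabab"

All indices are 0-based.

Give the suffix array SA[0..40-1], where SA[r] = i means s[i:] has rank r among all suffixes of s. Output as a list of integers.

[25, 35, 32, 16, 26, 38, 14, 36, 0, 21, 6, 33, 12, 2, 17, 27, 39, 15, 37, 5, 1, 4, 19, 22, 7, 24, 34, 31, 13, 20, 11, 3, 18, 23, 30, 10, 29, 9, 28, 8]

rank | idx | suffix
   0 |  25 | aaaccccaacaabab
   1 |  35 | aabab
   2 |  32 | aacaabab
   3 |  16 | aacbcabccaaaccccaacaabab
   4 |  26 | aaccccaacaabab
   5 |  38 | ab
   6 |  14 | abaacbcabccaaaccccaacaabab
   7 |  36 | abab
   8 |   0 | abacbbabccccacabaacbcabccaaaccccaacaabab
   9 |  21 | abccaaaccccaacaabab
  10 |   6 | abccccacabaacbcabccaaaccccaacaabab
  11 |  33 | acaabab
  12 |  12 | acabaacbcabccaaaccccaacaabab
  13 |   2 | acbbabccccacabaacbcabccaaaccccaacaabab
  14 |  17 | acbcabccaaaccccaacaabab
  15 |  27 | accccaacaabab
  16 |  39 | b
  17 |  15 | baacbcabccaaaccccaacaabab
  18 |  37 | bab
  19 |   5 | babccccacabaacbcabccaaaccccaacaabab
  20 |   1 | bacbbabccccacabaacbcabccaaaccccaacaabab
  21 |   4 | bbabccccacabaacbcabccaaaccccaacaabab
  22 |  19 | bcabccaaaccccaacaabab
  23 |  22 | bccaaaccccaacaabab
  24 |   7 | bccccacabaacbcabccaaaccccaacaabab
  25 |  24 | caaaccccaacaabab
  26 |  34 | caabab
  27 |  31 | caacaabab
  28 |  13 | cabaacbcabccaaaccccaacaabab
  29 |  20 | cabccaaaccccaacaabab
  30 |  11 | cacabaacbcabccaaaccccaacaabab
  31 |   3 | cbbabccccacabaacbcabccaaaccccaacaabab
  32 |  18 | cbcabccaaaccccaacaabab
  33 |  23 | ccaaaccccaacaabab
  34 |  30 | ccaacaabab
  35 |  10 | ccacabaacbcabccaaaccccaacaabab
  36 |  29 | cccaacaabab
  37 |   9 | cccacabaacbcabccaaaccccaacaabab
  38 |  28 | ccccaacaabab
  39 |   8 | ccccacabaacbcabccaaaccccaacaabab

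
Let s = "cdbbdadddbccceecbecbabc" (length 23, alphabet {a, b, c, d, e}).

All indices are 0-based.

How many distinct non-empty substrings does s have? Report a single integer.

sorted suffixes:
  #0 SA[0]=20  'abc'
  #1 SA[1]=5  'adddbccceecbecbabc'
  #2 SA[2]=19  'babc'
  #3 SA[3]=2  'bbdadddbccceecbecbabc'
  #4 SA[4]=21  'bc'
  #5 SA[5]=9  'bccceecbecbabc'
  #6 SA[6]=3  'bdadddbccceecbecbabc'
  #7 SA[7]=16  'becbabc'
  #8 SA[8]=22  'c'
  #9 SA[9]=18  'cbabc'
  #10 SA[10]=15  'cbecbabc'
  #11 SA[11]=10  'ccceecbecbabc'
  #12 SA[12]=11  'cceecbecbabc'
  #13 SA[13]=0  'cdbbdadddbccceecbecbabc'
  #14 SA[14]=12  'ceecbecbabc'
  #15 SA[15]=4  'dadddbccceecbecbabc'
  #16 SA[16]=1  'dbbdadddbccceecbecbabc'
  #17 SA[17]=8  'dbccceecbecbabc'
  #18 SA[18]=7  'ddbccceecbecbabc'
  #19 SA[19]=6  'dddbccceecbecbabc'
  #20 SA[20]=17  'ecbabc'
  #21 SA[21]=14  'ecbecbabc'
  #22 SA[22]=13  'eecbecbabc'

SA = [20, 5, 19, 2, 21, 9, 3, 16, 22, 18, 15, 10, 11, 0, 12, 4, 1, 8, 7, 6, 17, 14, 13]
[i] adj suffixes → lcp
  [1] 20/5 → 1 ('a')
  [2] 5/19 → 0 ('')
  [3] 19/2 → 1 ('b')
  [4] 2/21 → 1 ('b')
  [5] 21/9 → 2 ('bc')
  [6] 9/3 → 1 ('b')
  [7] 3/16 → 1 ('b')
  [8] 16/22 → 0 ('')
  [9] 22/18 → 1 ('c')
  [10] 18/15 → 2 ('cb')
  [11] 15/10 → 1 ('c')
  [12] 10/11 → 2 ('cc')
  [13] 11/0 → 1 ('c')
  [14] 0/12 → 1 ('c')
  [15] 12/4 → 0 ('')
  [16] 4/1 → 1 ('d')
  [17] 1/8 → 2 ('db')
  [18] 8/7 → 1 ('d')
  [19] 7/6 → 2 ('dd')
  [20] 6/17 → 0 ('')
  [21] 17/14 → 3 ('ecb')
  [22] 14/13 → 1 ('e')

n(n+1)/2 = 23·24/2 = 276
Σ LCP = 0 + 1 + 0 + 1 + 1 + 2 + 1 + 1 + 0 + 1 + 2 + 1 + 2 + 1 + 1 + 0 + 1 + 2 + 1 + 2 + 0 + 3 + 1 = 25
distinct = 276 − 25 = 251

251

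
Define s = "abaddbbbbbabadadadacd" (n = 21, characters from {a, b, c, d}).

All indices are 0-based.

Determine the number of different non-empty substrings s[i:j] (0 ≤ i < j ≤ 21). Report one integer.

191

rank→(start, suffix):
  0 → (10, 'abadadadacd')
  1 → (0, 'abaddbbbbbabadadadacd')
  2 → (18, 'acd')
  3 → (16, 'adacd')
  4 → (14, 'adadacd')
  5 → (12, 'adadadacd')
  6 → (2, 'addbbbbbabadadadacd')
  7 → (9, 'babadadadacd')
  8 → (11, 'badadadacd')
  9 → (1, 'baddbbbbbabadadadacd')
  10 → (8, 'bbabadadadacd')
  11 → (7, 'bbbabadadadacd')
  12 → (6, 'bbbbabadadadacd')
  13 → (5, 'bbbbbabadadadacd')
  14 → (19, 'cd')
  15 → (20, 'd')
  16 → (17, 'dacd')
  17 → (15, 'dadacd')
  18 → (13, 'dadadacd')
  19 → (4, 'dbbbbbabadadadacd')
  20 → (3, 'ddbbbbbabadadadacd')

SA = [10, 0, 18, 16, 14, 12, 2, 9, 11, 1, 8, 7, 6, 5, 19, 20, 17, 15, 13, 4, 3]
[i] adj suffixes → lcp
  [1] 10/0 → 4 ('abad')
  [2] 0/18 → 1 ('a')
  [3] 18/16 → 1 ('a')
  [4] 16/14 → 3 ('ada')
  [5] 14/12 → 5 ('adada')
  [6] 12/2 → 2 ('ad')
  [7] 2/9 → 0 ('')
  [8] 9/11 → 2 ('ba')
  [9] 11/1 → 3 ('bad')
  [10] 1/8 → 1 ('b')
  [11] 8/7 → 2 ('bb')
  [12] 7/6 → 3 ('bbb')
  [13] 6/5 → 4 ('bbbb')
  [14] 5/19 → 0 ('')
  [15] 19/20 → 0 ('')
  [16] 20/17 → 1 ('d')
  [17] 17/15 → 2 ('da')
  [18] 15/13 → 4 ('dada')
  [19] 13/4 → 1 ('d')
  [20] 4/3 → 1 ('d')

n(n+1)/2 = 21·22/2 = 231
Σ LCP = 0 + 4 + 1 + 1 + 3 + 5 + 2 + 0 + 2 + 3 + 1 + 2 + 3 + 4 + 0 + 0 + 1 + 2 + 4 + 1 + 1 = 40
distinct = 231 − 40 = 191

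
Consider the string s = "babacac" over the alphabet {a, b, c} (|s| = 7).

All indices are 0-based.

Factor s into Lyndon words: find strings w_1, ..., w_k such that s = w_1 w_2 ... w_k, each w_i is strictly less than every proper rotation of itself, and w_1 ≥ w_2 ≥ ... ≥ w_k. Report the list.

emit factor 1: 'b' (i=0, period=1)
emit factor 2: 'abacac' (i=1, period=6)

["b", "abacac"]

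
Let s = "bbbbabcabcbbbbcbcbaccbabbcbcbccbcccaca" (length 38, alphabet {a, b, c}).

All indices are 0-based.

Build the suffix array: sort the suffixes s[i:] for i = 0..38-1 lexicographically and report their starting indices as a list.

[37, 22, 4, 7, 35, 18, 21, 3, 17, 2, 1, 0, 10, 11, 12, 23, 5, 15, 8, 13, 24, 26, 28, 31, 36, 6, 34, 20, 16, 9, 14, 25, 27, 30, 33, 19, 29, 32]

rank→(start, suffix):
  0 → (37, 'a')
  1 → (22, 'abbcbcbccbcccaca')
  2 → (4, 'abcabcbbbbcbcbaccbabbcbcbccbcccaca')
  3 → (7, 'abcbbbbcbcbaccbabbcbcbccbcccaca')
  4 → (35, 'aca')
  5 → (18, 'accbabbcbcbccbcccaca')
  6 → (21, 'babbcbcbccbcccaca')
  7 → (3, 'babcabcbbbbcbcbaccbabbcbcbccbcccaca')
  8 → (17, 'baccbabbcbcbccbcccaca')
  9 → (2, 'bbabcabcbbbbcbcbaccbabbcbcbccbcccaca')
  10 → (1, 'bbbabcabcbbbbcbcbaccbabbcbcbccbcccaca')
  11 → (0, 'bbbbabcabcbbbbcbcbaccbabbcbcbccbcccaca')
  12 → (10, 'bbbbcbcbaccbabbcbcbccbcccaca')
  13 → (11, 'bbbcbcbaccbabbcbcbccbcccaca')
  14 → (12, 'bbcbcbaccbabbcbcbccbcccaca')
  15 → (23, 'bbcbcbccbcccaca')
  16 → (5, 'bcabcbbbbcbcbaccbabbcbcbccbcccaca')
  17 → (15, 'bcbaccbabbcbcbccbcccaca')
  18 → (8, 'bcbbbbcbcbaccbabbcbcbccbcccaca')
  19 → (13, 'bcbcbaccbabbcbcbccbcccaca')
  20 → (24, 'bcbcbccbcccaca')
  21 → (26, 'bcbccbcccaca')
  22 → (28, 'bccbcccaca')
  23 → (31, 'bcccaca')
  24 → (36, 'ca')
  25 → (6, 'cabcbbbbcbcbaccbabbcbcbccbcccaca')
  26 → (34, 'caca')
  27 → (20, 'cbabbcbcbccbcccaca')
  28 → (16, 'cbaccbabbcbcbccbcccaca')
  29 → (9, 'cbbbbcbcbaccbabbcbcbccbcccaca')
  30 → (14, 'cbcbaccbabbcbcbccbcccaca')
  31 → (25, 'cbcbccbcccaca')
  32 → (27, 'cbccbcccaca')
  33 → (30, 'cbcccaca')
  34 → (33, 'ccaca')
  35 → (19, 'ccbabbcbcbccbcccaca')
  36 → (29, 'ccbcccaca')
  37 → (32, 'cccaca')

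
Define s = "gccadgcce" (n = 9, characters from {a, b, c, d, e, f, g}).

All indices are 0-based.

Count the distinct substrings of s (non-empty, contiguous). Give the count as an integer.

38

sorted suffixes:
  #0 SA[0]=3  'adgcce'
  #1 SA[1]=2  'cadgcce'
  #2 SA[2]=1  'ccadgcce'
  #3 SA[3]=6  'cce'
  #4 SA[4]=7  'ce'
  #5 SA[5]=4  'dgcce'
  #6 SA[6]=8  'e'
  #7 SA[7]=0  'gccadgcce'
  #8 SA[8]=5  'gcce'

SA = [3, 2, 1, 6, 7, 4, 8, 0, 5]
[i] adj suffixes → lcp
  [1] 3/2 → 0 ('')
  [2] 2/1 → 1 ('c')
  [3] 1/6 → 2 ('cc')
  [4] 6/7 → 1 ('c')
  [5] 7/4 → 0 ('')
  [6] 4/8 → 0 ('')
  [7] 8/0 → 0 ('')
  [8] 0/5 → 3 ('gcc')

n(n+1)/2 = 9·10/2 = 45
Σ LCP = 0 + 0 + 1 + 2 + 1 + 0 + 0 + 0 + 3 = 7
distinct = 45 − 7 = 38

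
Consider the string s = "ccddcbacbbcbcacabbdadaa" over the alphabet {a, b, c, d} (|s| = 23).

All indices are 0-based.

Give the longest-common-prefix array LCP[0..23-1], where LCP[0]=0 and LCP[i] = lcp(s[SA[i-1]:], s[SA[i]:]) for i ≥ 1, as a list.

rank | idx | suffix
   0 |  22 | a
   1 |  21 | aa
   2 |  15 | abbdadaa
   3 |  13 | acabbdadaa
   4 |   6 | acbbcbcacabbdadaa
   5 |  19 | adaa
   6 |   5 | bacbbcbcacabbdadaa
   7 |   8 | bbcbcacabbdadaa
   8 |  16 | bbdadaa
   9 |  11 | bcacabbdadaa
  10 |   9 | bcbcacabbdadaa
  11 |  17 | bdadaa
  12 |  14 | cabbdadaa
  13 |  12 | cacabbdadaa
  14 |   4 | cbacbbcbcacabbdadaa
  15 |   7 | cbbcbcacabbdadaa
  16 |  10 | cbcacabbdadaa
  17 |   0 | ccddcbacbbcbcacabbdadaa
  18 |   1 | cddcbacbbcbcacabbdadaa
  19 |  20 | daa
  20 |  18 | dadaa
  21 |   3 | dcbacbbcbcacabbdadaa
  22 |   2 | ddcbacbbcbcacabbdadaa

SA = [22, 21, 15, 13, 6, 19, 5, 8, 16, 11, 9, 17, 14, 12, 4, 7, 10, 0, 1, 20, 18, 3, 2]
i: (SA[i-1],SA[i]) lcp shared
  1: (22,21) 1 'a'
  2: (21,15) 1 'a'
  3: (15,13) 1 'a'
  4: (13,6) 2 'ac'
  5: (6,19) 1 'a'
  6: (19,5) 0 ''
  7: (5,8) 1 'b'
  8: (8,16) 2 'bb'
  9: (16,11) 1 'b'
  10: (11,9) 2 'bc'
  11: (9,17) 1 'b'
  12: (17,14) 0 ''
  13: (14,12) 2 'ca'
  14: (12,4) 1 'c'
  15: (4,7) 2 'cb'
  16: (7,10) 2 'cb'
  17: (10,0) 1 'c'
  18: (0,1) 1 'c'
  19: (1,20) 0 ''
  20: (20,18) 2 'da'
  21: (18,3) 1 'd'
  22: (3,2) 1 'd'

[0, 1, 1, 1, 2, 1, 0, 1, 2, 1, 2, 1, 0, 2, 1, 2, 2, 1, 1, 0, 2, 1, 1]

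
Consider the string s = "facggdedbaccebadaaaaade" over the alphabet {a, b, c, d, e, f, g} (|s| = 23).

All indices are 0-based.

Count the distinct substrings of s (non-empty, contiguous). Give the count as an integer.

250

rank | idx | suffix
   0 |  16 | aaaaade
   1 |  17 | aaaade
   2 |  18 | aaade
   3 |  19 | aade
   4 |   9 | accebadaaaaade
   5 |   1 | acggdedbaccebadaaaaade
   6 |  14 | adaaaaade
   7 |  20 | ade
   8 |   8 | baccebadaaaaade
   9 |  13 | badaaaaade
  10 |  10 | ccebadaaaaade
  11 |  11 | cebadaaaaade
  12 |   2 | cggdedbaccebadaaaaade
  13 |  15 | daaaaade
  14 |   7 | dbaccebadaaaaade
  15 |  21 | de
  16 |   5 | dedbaccebadaaaaade
  17 |  22 | e
  18 |  12 | ebadaaaaade
  19 |   6 | edbaccebadaaaaade
  20 |   0 | facggdedbaccebadaaaaade
  21 |   4 | gdedbaccebadaaaaade
  22 |   3 | ggdedbaccebadaaaaade

SA = [16, 17, 18, 19, 9, 1, 14, 20, 8, 13, 10, 11, 2, 15, 7, 21, 5, 22, 12, 6, 0, 4, 3]
i: (SA[i-1],SA[i]) lcp shared
  1: (16,17) 4 'aaaa'
  2: (17,18) 3 'aaa'
  3: (18,19) 2 'aa'
  4: (19,9) 1 'a'
  5: (9,1) 2 'ac'
  6: (1,14) 1 'a'
  7: (14,20) 2 'ad'
  8: (20,8) 0 ''
  9: (8,13) 2 'ba'
  10: (13,10) 0 ''
  11: (10,11) 1 'c'
  12: (11,2) 1 'c'
  13: (2,15) 0 ''
  14: (15,7) 1 'd'
  15: (7,21) 1 'd'
  16: (21,5) 2 'de'
  17: (5,22) 0 ''
  18: (22,12) 1 'e'
  19: (12,6) 1 'e'
  20: (6,0) 0 ''
  21: (0,4) 0 ''
  22: (4,3) 1 'g'

n(n+1)/2 = 23·24/2 = 276
Σ LCP = 0 + 4 + 3 + 2 + 1 + 2 + 1 + 2 + 0 + 2 + 0 + 1 + 1 + 0 + 1 + 1 + 2 + 0 + 1 + 1 + 0 + 0 + 1 = 26
distinct = 276 − 26 = 250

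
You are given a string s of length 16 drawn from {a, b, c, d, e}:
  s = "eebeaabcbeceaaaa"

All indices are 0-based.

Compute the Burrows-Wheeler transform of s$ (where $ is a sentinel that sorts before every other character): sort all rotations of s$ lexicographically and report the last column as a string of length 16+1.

aaaaeeaaecbecbeb$

rank  rotation           last
    0  $eebeaabcbeceaaaa  a
    1  a$eebeaabcbeceaaa  a
    2  aa$eebeaabcbeceaa  a
    3  aaa$eebeaabcbecea  a
    4  aaaa$eebeaabcbece  e
    5  aabcbeceaaaa$eebe  e
    6  abcbeceaaaa$eebea  a
    7  bcbeceaaaa$eebeaa  a
    8  beaabcbeceaaaa$ee  e
    9  beceaaaa$eebeaabc  c
   10  cbeceaaaa$eebeaab  b
   11  ceaaaa$eebeaabcbe  e
   12  eaaaa$eebeaabcbec  c
   13  eaabcbeceaaaa$eeb  b
   14  ebeaabcbeceaaaa$e  e
   15  eceaaaa$eebeaabcb  b
   16  eebeaabcbeceaaaa$  $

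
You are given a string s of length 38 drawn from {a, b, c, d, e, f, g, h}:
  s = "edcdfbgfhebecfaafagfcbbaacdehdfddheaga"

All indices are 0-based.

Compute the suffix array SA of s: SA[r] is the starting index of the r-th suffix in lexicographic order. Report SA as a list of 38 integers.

rank | idx | suffix
   0 |  37 | a
   1 |  23 | aacdehdfddheaga
   2 |  14 | aafagfcbbaacdehdfddheaga
   3 |  24 | acdehdfddheaga
   4 |  15 | afagfcbbaacdehdfddheaga
   5 |  35 | aga
   6 |  17 | agfcbbaacdehdfddheaga
   7 |  22 | baacdehdfddheaga
   8 |  21 | bbaacdehdfddheaga
   9 |  10 | becfaafagfcbbaacdehdfddheaga
  10 |   5 | bgfhebecfaafagfcbbaacdehdfddheaga
  11 |  20 | cbbaacdehdfddheaga
  12 |  25 | cdehdfddheaga
  13 |   2 | cdfbgfhebecfaafagfcbbaacdehdfddheaga
  14 |  12 | cfaafagfcbbaacdehdfddheaga
  15 |   1 | dcdfbgfhebecfaafagfcbbaacdehdfddheaga
  16 |  31 | ddheaga
  17 |  26 | dehdfddheaga
  18 |   3 | dfbgfhebecfaafagfcbbaacdehdfddheaga
  19 |  29 | dfddheaga
  20 |  32 | dheaga
  21 |  34 | eaga
  22 |   9 | ebecfaafagfcbbaacdehdfddheaga
  23 |  11 | ecfaafagfcbbaacdehdfddheaga
  24 |   0 | edcdfbgfhebecfaafagfcbbaacdehdfddheaga
  25 |  27 | ehdfddheaga
  26 |  13 | faafagfcbbaacdehdfddheaga
  27 |  16 | fagfcbbaacdehdfddheaga
  28 |   4 | fbgfhebecfaafagfcbbaacdehdfddheaga
  29 |  19 | fcbbaacdehdfddheaga
  30 |  30 | fddheaga
  31 |   7 | fhebecfaafagfcbbaacdehdfddheaga
  32 |  36 | ga
  33 |  18 | gfcbbaacdehdfddheaga
  34 |   6 | gfhebecfaafagfcbbaacdehdfddheaga
  35 |  28 | hdfddheaga
  36 |  33 | heaga
  37 |   8 | hebecfaafagfcbbaacdehdfddheaga

[37, 23, 14, 24, 15, 35, 17, 22, 21, 10, 5, 20, 25, 2, 12, 1, 31, 26, 3, 29, 32, 34, 9, 11, 0, 27, 13, 16, 4, 19, 30, 7, 36, 18, 6, 28, 33, 8]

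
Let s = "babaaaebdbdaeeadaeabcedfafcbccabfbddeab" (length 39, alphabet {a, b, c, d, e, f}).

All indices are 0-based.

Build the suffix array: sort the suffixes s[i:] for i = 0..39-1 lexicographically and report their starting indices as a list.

rank→(start, suffix):
  0 → (3, 'aaaebdbdaeeadaeabcedfafcbccabfbddeab')
  1 → (4, 'aaebdbdaeeadaeabcedfafcbccabfbddeab')
  2 → (37, 'ab')
  3 → (1, 'abaaaebdbdaeeadaeabcedfafcbccabfbddeab')
  4 → (18, 'abcedfafcbccabfbddeab')
  5 → (30, 'abfbddeab')
  6 → (14, 'adaeabcedfafcbccabfbddeab')
  7 → (16, 'aeabcedfafcbccabfbddeab')
  8 → (5, 'aebdbdaeeadaeabcedfafcbccabfbddeab')
  9 → (11, 'aeeadaeabcedfafcbccabfbddeab')
  10 → (24, 'afcbccabfbddeab')
  11 → (38, 'b')
  12 → (2, 'baaaebdbdaeeadaeabcedfafcbccabfbddeab')
  13 → (0, 'babaaaebdbdaeeadaeabcedfafcbccabfbddeab')
  14 → (27, 'bccabfbddeab')
  15 → (19, 'bcedfafcbccabfbddeab')
  16 → (9, 'bdaeeadaeabcedfafcbccabfbddeab')
  17 → (7, 'bdbdaeeadaeabcedfafcbccabfbddeab')
  18 → (33, 'bddeab')
  19 → (31, 'bfbddeab')
  20 → (29, 'cabfbddeab')
  21 → (26, 'cbccabfbddeab')
  22 → (28, 'ccabfbddeab')
  23 → (20, 'cedfafcbccabfbddeab')
  24 → (15, 'daeabcedfafcbccabfbddeab')
  25 → (10, 'daeeadaeabcedfafcbccabfbddeab')
  26 → (8, 'dbdaeeadaeabcedfafcbccabfbddeab')
  27 → (34, 'ddeab')
  28 → (35, 'deab')
  29 → (22, 'dfafcbccabfbddeab')
  30 → (36, 'eab')
  31 → (17, 'eabcedfafcbccabfbddeab')
  32 → (13, 'eadaeabcedfafcbccabfbddeab')
  33 → (6, 'ebdbdaeeadaeabcedfafcbccabfbddeab')
  34 → (21, 'edfafcbccabfbddeab')
  35 → (12, 'eeadaeabcedfafcbccabfbddeab')
  36 → (23, 'fafcbccabfbddeab')
  37 → (32, 'fbddeab')
  38 → (25, 'fcbccabfbddeab')

[3, 4, 37, 1, 18, 30, 14, 16, 5, 11, 24, 38, 2, 0, 27, 19, 9, 7, 33, 31, 29, 26, 28, 20, 15, 10, 8, 34, 35, 22, 36, 17, 13, 6, 21, 12, 23, 32, 25]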